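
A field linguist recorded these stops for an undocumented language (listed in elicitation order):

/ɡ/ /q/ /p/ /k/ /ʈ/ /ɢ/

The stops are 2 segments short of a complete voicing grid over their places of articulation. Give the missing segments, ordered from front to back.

/b/, /ɖ/

Voiceless: /p/ (bilabial), /ʈ/ (retroflex), /k/ (velar), /q/ (uvular).
Voiced: /ɡ/ (velar), /ɢ/ (uvular).
Gaps, from front to back: bilabial lacks voiced (/b/); retroflex lacks voiced (/ɖ/).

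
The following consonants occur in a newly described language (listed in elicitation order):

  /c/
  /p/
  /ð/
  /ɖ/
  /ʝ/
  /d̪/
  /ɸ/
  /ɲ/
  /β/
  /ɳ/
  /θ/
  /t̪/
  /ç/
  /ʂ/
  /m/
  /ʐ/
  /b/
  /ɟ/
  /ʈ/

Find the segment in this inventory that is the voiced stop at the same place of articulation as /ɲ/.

/ɟ/

/ɲ/ is a palatal nasal.
The voiced stop at the same place is a voiced palatal stop — in this inventory, /ɟ/.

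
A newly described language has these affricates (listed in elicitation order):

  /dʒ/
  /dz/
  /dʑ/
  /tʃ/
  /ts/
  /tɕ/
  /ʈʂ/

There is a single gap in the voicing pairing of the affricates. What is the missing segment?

/ɖʐ/

Voiceless: /ts/ (alveolar), /tʃ/ (postalveolar), /ʈʂ/ (retroflex), /tɕ/ (alveolo-palatal).
Voiced: /dz/ (alveolar), /dʒ/ (postalveolar), /dʑ/ (alveolo-palatal).
The retroflex row has no voiced member, so the gap is the voiced retroflex affricate /ɖʐ/.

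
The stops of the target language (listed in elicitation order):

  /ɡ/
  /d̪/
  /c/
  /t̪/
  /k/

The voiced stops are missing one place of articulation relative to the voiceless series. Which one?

dental: voiceless /t̪/, voiced /d̪/.
palatal: voiceless /c/, voiced —.
velar: voiceless /k/, voiced /ɡ/.
Every place of articulation has a voiced member except palatal, where /ɟ/ would be expected.

palatal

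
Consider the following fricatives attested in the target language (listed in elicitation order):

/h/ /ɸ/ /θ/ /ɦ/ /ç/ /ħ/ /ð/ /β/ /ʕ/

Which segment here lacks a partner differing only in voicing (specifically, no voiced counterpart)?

/ç/

Bilabial: /ɸ/ ~ /β/
Dental: /θ/ ~ /ð/
Pharyngeal: /ħ/ ~ /ʕ/
Glottal: /h/ ~ /ɦ/
Palatal: only /ç/ (voiceless); no voiced partner.
So /ç/ is the unpaired segment.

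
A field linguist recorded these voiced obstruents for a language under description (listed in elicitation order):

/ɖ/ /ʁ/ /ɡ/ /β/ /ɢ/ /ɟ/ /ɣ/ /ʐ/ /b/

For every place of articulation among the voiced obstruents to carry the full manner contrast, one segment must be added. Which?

/ʝ/

bilabial: stop /b/, fricative /β/.
retroflex: stop /ɖ/, fricative /ʐ/.
palatal: stop /ɟ/, fricative —.
velar: stop /ɡ/, fricative /ɣ/.
uvular: stop /ɢ/, fricative /ʁ/.
The palatal row has no fricative member, so the gap is the palatal fricative /ʝ/.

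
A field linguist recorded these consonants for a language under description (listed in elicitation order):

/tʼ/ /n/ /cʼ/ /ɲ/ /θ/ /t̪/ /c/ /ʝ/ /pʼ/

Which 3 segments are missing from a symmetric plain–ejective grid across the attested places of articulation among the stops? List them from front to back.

/p/, /t̪ʼ/, /t/

place of articulation  plain     ejective
bilabial          —         pʼ      
dental            t̪        —       
alveolar          —         tʼ      
palatal           c         cʼ      
Gaps, from front to back: bilabial lacks plain (/p/); dental lacks ejective (/t̪ʼ/); alveolar lacks plain (/t/).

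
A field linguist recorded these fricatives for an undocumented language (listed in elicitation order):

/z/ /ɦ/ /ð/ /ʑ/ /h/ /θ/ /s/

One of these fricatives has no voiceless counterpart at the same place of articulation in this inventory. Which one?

Dental: /θ/ ~ /ð/
Alveolar: /s/ ~ /z/
Glottal: /h/ ~ /ɦ/
Alveolo-palatal: only /ʑ/ (voiced); no voiceless partner.
So /ʑ/ is the unpaired segment.

/ʑ/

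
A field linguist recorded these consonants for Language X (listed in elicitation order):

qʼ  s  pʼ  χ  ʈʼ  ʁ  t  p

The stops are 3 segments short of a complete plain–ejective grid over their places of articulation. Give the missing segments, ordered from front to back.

Plain: /p/ (bilabial), /t/ (alveolar).
Ejective: /pʼ/ (bilabial), /ʈʼ/ (retroflex), /qʼ/ (uvular).
Gaps, from front to back: alveolar lacks ejective (/tʼ/); retroflex lacks plain (/ʈ/); uvular lacks plain (/q/).

/tʼ/, /ʈ/, /q/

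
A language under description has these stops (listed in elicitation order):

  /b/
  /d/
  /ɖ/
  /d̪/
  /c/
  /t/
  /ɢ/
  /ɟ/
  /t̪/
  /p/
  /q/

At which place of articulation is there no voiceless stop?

retroflex

bilabial: voiceless /p/, voiced /b/.
dental: voiceless /t̪/, voiced /d̪/.
alveolar: voiceless /t/, voiced /d/.
retroflex: voiceless —, voiced /ɖ/.
palatal: voiceless /c/, voiced /ɟ/.
uvular: voiceless /q/, voiced /ɢ/.
Every place of articulation has a voiceless member except retroflex, where /ʈ/ would be expected.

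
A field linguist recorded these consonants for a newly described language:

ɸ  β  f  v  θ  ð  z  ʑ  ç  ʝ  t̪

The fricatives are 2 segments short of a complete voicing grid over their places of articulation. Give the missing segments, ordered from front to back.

Voiceless: /ɸ/ (bilabial), /f/ (labiodental), /θ/ (dental), /ç/ (palatal).
Voiced: /β/ (bilabial), /v/ (labiodental), /ð/ (dental), /z/ (alveolar), /ʑ/ (alveolo-palatal), /ʝ/ (palatal).
Gaps, from front to back: alveolar lacks voiceless (/s/); alveolo-palatal lacks voiceless (/ɕ/).

/s/, /ɕ/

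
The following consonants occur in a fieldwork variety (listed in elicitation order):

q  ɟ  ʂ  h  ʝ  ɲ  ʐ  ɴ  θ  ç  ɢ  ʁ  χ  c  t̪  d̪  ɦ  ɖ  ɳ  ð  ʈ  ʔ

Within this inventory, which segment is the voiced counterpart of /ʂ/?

/ʂ/ is a voiceless retroflex fricative.
The voiced counterpart is a voiced retroflex fricative — in this inventory, /ʐ/.

/ʐ/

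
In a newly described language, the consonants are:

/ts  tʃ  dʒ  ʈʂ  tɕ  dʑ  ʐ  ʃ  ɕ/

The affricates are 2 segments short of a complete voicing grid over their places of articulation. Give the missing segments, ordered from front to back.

/dz/, /ɖʐ/

alveolar: voiceless /ts/, voiced —.
postalveolar: voiceless /tʃ/, voiced /dʒ/.
retroflex: voiceless /ʈʂ/, voiced —.
alveolo-palatal: voiceless /tɕ/, voiced /dʑ/.
Gaps, from front to back: alveolar lacks voiced (/dz/); retroflex lacks voiced (/ɖʐ/).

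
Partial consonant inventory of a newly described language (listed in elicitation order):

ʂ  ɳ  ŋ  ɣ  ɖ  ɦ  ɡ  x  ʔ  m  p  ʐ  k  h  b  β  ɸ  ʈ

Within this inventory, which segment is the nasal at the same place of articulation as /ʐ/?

/ɳ/

/ʐ/ is a voiced retroflex fricative.
The nasal at the same place is a retroflex nasal — in this inventory, /ɳ/.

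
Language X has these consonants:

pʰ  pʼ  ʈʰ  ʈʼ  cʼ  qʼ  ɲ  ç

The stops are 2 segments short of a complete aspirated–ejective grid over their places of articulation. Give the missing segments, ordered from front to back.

Aspirated: /pʰ/ (bilabial), /ʈʰ/ (retroflex).
Ejective: /pʼ/ (bilabial), /ʈʼ/ (retroflex), /cʼ/ (palatal), /qʼ/ (uvular).
Gaps, from front to back: palatal lacks aspirated (/cʰ/); uvular lacks aspirated (/qʰ/).

/cʰ/, /qʰ/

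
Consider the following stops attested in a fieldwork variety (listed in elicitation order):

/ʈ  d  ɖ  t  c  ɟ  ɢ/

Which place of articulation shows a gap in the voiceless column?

Voiceless: /t/ (alveolar), /ʈ/ (retroflex), /c/ (palatal).
Voiced: /d/ (alveolar), /ɖ/ (retroflex), /ɟ/ (palatal), /ɢ/ (uvular).
Every place of articulation has a voiceless member except uvular, where /q/ would be expected.

uvular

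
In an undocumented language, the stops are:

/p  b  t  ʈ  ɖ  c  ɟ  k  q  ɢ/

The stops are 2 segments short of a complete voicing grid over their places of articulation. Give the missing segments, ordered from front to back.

Voiceless: /p/ (bilabial), /t/ (alveolar), /ʈ/ (retroflex), /c/ (palatal), /k/ (velar), /q/ (uvular).
Voiced: /b/ (bilabial), /ɖ/ (retroflex), /ɟ/ (palatal), /ɢ/ (uvular).
Gaps, from front to back: alveolar lacks voiced (/d/); velar lacks voiced (/ɡ/).

/d/, /ɡ/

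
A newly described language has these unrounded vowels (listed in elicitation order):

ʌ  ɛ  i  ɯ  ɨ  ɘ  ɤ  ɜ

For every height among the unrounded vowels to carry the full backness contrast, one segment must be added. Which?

height            front     central   back    
high              i         ɨ         ɯ       
high-mid          —         ɘ         ɤ       
low-mid           ɛ         ɜ         ʌ       
The high-mid row has no front member, so the gap is the high-mid front unrounded vowel /e/.

/e/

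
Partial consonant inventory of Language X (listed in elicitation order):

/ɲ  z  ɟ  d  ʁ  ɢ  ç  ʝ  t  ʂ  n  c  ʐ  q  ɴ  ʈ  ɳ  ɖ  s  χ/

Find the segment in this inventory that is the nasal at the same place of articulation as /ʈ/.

/ɳ/

/ʈ/ is a voiceless retroflex stop.
The nasal at the same place is a retroflex nasal — in this inventory, /ɳ/.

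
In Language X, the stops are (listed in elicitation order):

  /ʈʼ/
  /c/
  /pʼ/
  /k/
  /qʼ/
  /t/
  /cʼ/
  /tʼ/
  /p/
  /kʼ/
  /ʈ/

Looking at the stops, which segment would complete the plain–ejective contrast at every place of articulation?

bilabial: plain /p/, ejective /pʼ/.
alveolar: plain /t/, ejective /tʼ/.
retroflex: plain /ʈ/, ejective /ʈʼ/.
palatal: plain /c/, ejective /cʼ/.
velar: plain /k/, ejective /kʼ/.
uvular: plain —, ejective /qʼ/.
The uvular row has no plain member, so the gap is the plain uvular stop /q/.

/q/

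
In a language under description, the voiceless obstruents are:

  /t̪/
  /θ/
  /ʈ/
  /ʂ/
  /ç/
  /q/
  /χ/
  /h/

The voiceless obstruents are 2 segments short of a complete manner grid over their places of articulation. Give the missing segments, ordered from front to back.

/c/, /ʔ/

Stop: /t̪/ (dental), /ʈ/ (retroflex), /q/ (uvular).
Fricative: /θ/ (dental), /ʂ/ (retroflex), /ç/ (palatal), /χ/ (uvular), /h/ (glottal).
Gaps, from front to back: palatal lacks stop (/c/); glottal lacks stop (/ʔ/).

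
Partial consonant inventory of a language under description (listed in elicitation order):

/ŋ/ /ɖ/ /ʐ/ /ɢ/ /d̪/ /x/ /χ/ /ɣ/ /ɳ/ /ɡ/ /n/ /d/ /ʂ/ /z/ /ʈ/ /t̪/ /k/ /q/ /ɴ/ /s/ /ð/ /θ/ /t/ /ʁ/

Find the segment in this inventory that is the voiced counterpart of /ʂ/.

/ʐ/

/ʂ/ is a voiceless retroflex fricative.
The voiced counterpart is a voiced retroflex fricative — in this inventory, /ʐ/.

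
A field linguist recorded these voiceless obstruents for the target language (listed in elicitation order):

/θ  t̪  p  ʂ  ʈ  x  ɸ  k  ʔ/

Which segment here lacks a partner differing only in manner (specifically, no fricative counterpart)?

Bilabial: /p/ ~ /ɸ/
Dental: /t̪/ ~ /θ/
Retroflex: /ʈ/ ~ /ʂ/
Velar: /k/ ~ /x/
Glottal: only /ʔ/ (stop); no fricative partner.
So /ʔ/ is the unpaired segment.

/ʔ/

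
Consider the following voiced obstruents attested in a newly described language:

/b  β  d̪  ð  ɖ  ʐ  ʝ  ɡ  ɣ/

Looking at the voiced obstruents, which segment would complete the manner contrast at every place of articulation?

Stop: /b/ (bilabial), /d̪/ (dental), /ɖ/ (retroflex), /ɡ/ (velar).
Fricative: /β/ (bilabial), /ð/ (dental), /ʐ/ (retroflex), /ʝ/ (palatal), /ɣ/ (velar).
The palatal row has no stop member, so the gap is the palatal stop /ɟ/.

/ɟ/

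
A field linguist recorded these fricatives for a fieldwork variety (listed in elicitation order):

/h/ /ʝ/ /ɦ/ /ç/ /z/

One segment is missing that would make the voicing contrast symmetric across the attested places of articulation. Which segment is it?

place of articulation  voiceless  voiced  
alveolar          —         z       
palatal           ç         ʝ       
glottal           h         ɦ       
The alveolar row has no voiceless member, so the gap is the voiceless alveolar fricative /s/.

/s/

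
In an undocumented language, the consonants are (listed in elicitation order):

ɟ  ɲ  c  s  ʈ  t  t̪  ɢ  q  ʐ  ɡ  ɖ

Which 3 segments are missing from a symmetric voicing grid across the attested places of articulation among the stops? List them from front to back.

/d̪/, /d/, /k/

Voiceless: /t̪/ (dental), /t/ (alveolar), /ʈ/ (retroflex), /c/ (palatal), /q/ (uvular).
Voiced: /ɖ/ (retroflex), /ɟ/ (palatal), /ɡ/ (velar), /ɢ/ (uvular).
Gaps, from front to back: dental lacks voiced (/d̪/); alveolar lacks voiced (/d/); velar lacks voiceless (/k/).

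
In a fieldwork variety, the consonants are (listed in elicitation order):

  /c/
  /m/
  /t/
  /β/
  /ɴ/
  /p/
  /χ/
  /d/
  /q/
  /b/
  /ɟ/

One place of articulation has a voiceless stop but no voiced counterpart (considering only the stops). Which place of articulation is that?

uvular

Voiceless: /p/ (bilabial), /t/ (alveolar), /c/ (palatal), /q/ (uvular).
Voiced: /b/ (bilabial), /d/ (alveolar), /ɟ/ (palatal).
Every place of articulation has a voiced member except uvular, where /ɢ/ would be expected.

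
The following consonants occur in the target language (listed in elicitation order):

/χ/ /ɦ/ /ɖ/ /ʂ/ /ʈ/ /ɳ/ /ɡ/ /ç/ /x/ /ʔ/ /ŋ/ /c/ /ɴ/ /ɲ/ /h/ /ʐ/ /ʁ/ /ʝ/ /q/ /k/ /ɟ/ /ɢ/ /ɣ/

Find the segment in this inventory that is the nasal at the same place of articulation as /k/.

/k/ is a voiceless velar stop.
The nasal at the same place is a velar nasal — in this inventory, /ŋ/.

/ŋ/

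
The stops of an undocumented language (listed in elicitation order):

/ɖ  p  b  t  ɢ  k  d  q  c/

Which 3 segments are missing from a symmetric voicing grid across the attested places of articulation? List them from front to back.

bilabial: voiceless /p/, voiced /b/.
alveolar: voiceless /t/, voiced /d/.
retroflex: voiceless —, voiced /ɖ/.
palatal: voiceless /c/, voiced —.
velar: voiceless /k/, voiced —.
uvular: voiceless /q/, voiced /ɢ/.
Gaps, from front to back: retroflex lacks voiceless (/ʈ/); palatal lacks voiced (/ɟ/); velar lacks voiced (/ɡ/).

/ʈ/, /ɟ/, /ɡ/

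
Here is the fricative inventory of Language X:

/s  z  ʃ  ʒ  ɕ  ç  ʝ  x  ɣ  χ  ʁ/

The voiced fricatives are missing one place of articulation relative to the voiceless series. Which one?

Voiceless: /s/ (alveolar), /ʃ/ (postalveolar), /ɕ/ (alveolo-palatal), /ç/ (palatal), /x/ (velar), /χ/ (uvular).
Voiced: /z/ (alveolar), /ʒ/ (postalveolar), /ʝ/ (palatal), /ɣ/ (velar), /ʁ/ (uvular).
Every place of articulation has a voiced member except alveolo-palatal, where /ʑ/ would be expected.

alveolo-palatal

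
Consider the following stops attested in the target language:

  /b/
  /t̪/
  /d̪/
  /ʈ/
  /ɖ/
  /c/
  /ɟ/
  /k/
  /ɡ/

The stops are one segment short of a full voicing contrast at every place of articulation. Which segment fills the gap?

/p/

place of articulation  voiceless  voiced  
bilabial          —         b       
dental            t̪        d̪      
retroflex         ʈ         ɖ       
palatal           c         ɟ       
velar             k         ɡ       
The bilabial row has no voiceless member, so the gap is the voiceless bilabial stop /p/.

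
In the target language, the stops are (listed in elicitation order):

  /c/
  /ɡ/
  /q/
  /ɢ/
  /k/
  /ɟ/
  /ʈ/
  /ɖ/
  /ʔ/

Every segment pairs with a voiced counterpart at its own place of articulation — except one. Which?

Retroflex: /ʈ/ ~ /ɖ/
Palatal: /c/ ~ /ɟ/
Velar: /k/ ~ /ɡ/
Uvular: /q/ ~ /ɢ/
Glottal: only /ʔ/ (voiceless); no voiced partner.
So /ʔ/ is the unpaired segment.

/ʔ/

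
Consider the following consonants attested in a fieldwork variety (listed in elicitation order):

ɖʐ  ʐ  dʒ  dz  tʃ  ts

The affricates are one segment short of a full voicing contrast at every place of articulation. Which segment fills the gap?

alveolar: voiceless /ts/, voiced /dz/.
postalveolar: voiceless /tʃ/, voiced /dʒ/.
retroflex: voiceless —, voiced /ɖʐ/.
The retroflex row has no voiceless member, so the gap is the voiceless retroflex affricate /ʈʂ/.

/ʈʂ/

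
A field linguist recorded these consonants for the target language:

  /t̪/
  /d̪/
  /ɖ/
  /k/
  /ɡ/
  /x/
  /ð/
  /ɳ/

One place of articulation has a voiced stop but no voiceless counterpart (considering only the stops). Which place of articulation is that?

retroflex

dental: voiceless /t̪/, voiced /d̪/.
retroflex: voiceless —, voiced /ɖ/.
velar: voiceless /k/, voiced /ɡ/.
Every place of articulation has a voiceless member except retroflex, where /ʈ/ would be expected.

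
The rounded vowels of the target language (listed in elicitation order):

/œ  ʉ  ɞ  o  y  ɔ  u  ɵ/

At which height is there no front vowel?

height            front     central   back    
high              y         ʉ         u       
high-mid          —         ɵ         o       
low-mid           œ         ɞ         ɔ       
Every height has a front member except high-mid, where /ø/ would be expected.

high-mid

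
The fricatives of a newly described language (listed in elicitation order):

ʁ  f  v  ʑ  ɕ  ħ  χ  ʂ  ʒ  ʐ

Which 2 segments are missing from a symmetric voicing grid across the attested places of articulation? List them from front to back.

Voiceless: /f/ (labiodental), /ʂ/ (retroflex), /ɕ/ (alveolo-palatal), /χ/ (uvular), /ħ/ (pharyngeal).
Voiced: /v/ (labiodental), /ʒ/ (postalveolar), /ʐ/ (retroflex), /ʑ/ (alveolo-palatal), /ʁ/ (uvular).
Gaps, from front to back: postalveolar lacks voiceless (/ʃ/); pharyngeal lacks voiced (/ʕ/).

/ʃ/, /ʕ/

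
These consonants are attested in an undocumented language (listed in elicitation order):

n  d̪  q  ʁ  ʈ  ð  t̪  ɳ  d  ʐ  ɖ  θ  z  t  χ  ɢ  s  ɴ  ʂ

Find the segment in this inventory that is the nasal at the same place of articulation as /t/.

/t/ is a voiceless alveolar stop.
The nasal at the same place is an alveolar nasal — in this inventory, /n/.

/n/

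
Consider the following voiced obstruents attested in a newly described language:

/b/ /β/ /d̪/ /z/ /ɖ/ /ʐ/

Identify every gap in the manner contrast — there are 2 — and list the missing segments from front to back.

place of articulation  stop      fricative
bilabial          b         β       
dental            d̪        —       
alveolar          —         z       
retroflex         ɖ         ʐ       
Gaps, from front to back: dental lacks fricative (/ð/); alveolar lacks stop (/d/).

/ð/, /d/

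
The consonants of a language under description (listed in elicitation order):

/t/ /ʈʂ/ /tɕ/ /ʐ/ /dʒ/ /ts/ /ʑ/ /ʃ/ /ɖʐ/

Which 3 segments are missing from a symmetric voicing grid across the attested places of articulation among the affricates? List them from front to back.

alveolar: voiceless /ts/, voiced —.
postalveolar: voiceless —, voiced /dʒ/.
retroflex: voiceless /ʈʂ/, voiced /ɖʐ/.
alveolo-palatal: voiceless /tɕ/, voiced —.
Gaps, from front to back: alveolar lacks voiced (/dz/); postalveolar lacks voiceless (/tʃ/); alveolo-palatal lacks voiced (/dʑ/).

/dz/, /tʃ/, /dʑ/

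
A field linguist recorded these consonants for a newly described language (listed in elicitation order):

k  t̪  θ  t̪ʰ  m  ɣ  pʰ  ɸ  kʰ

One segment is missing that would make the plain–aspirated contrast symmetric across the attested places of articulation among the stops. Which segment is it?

Plain: /t̪/ (dental), /k/ (velar).
Aspirated: /pʰ/ (bilabial), /t̪ʰ/ (dental), /kʰ/ (velar).
The bilabial row has no plain member, so the gap is the plain bilabial stop /p/.

/p/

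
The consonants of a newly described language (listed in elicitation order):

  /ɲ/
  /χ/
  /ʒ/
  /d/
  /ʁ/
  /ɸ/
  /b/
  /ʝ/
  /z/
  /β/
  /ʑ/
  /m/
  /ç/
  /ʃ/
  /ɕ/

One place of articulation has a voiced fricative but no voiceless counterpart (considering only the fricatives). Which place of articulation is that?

bilabial: voiceless /ɸ/, voiced /β/.
alveolar: voiceless —, voiced /z/.
postalveolar: voiceless /ʃ/, voiced /ʒ/.
alveolo-palatal: voiceless /ɕ/, voiced /ʑ/.
palatal: voiceless /ç/, voiced /ʝ/.
uvular: voiceless /χ/, voiced /ʁ/.
Every place of articulation has a voiceless member except alveolar, where /s/ would be expected.

alveolar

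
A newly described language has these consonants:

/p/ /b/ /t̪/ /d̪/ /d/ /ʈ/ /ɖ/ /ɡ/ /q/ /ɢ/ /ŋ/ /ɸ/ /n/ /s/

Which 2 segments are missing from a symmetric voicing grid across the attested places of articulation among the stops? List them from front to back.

/t/, /k/

bilabial: voiceless /p/, voiced /b/.
dental: voiceless /t̪/, voiced /d̪/.
alveolar: voiceless —, voiced /d/.
retroflex: voiceless /ʈ/, voiced /ɖ/.
velar: voiceless —, voiced /ɡ/.
uvular: voiceless /q/, voiced /ɢ/.
Gaps, from front to back: alveolar lacks voiceless (/t/); velar lacks voiceless (/k/).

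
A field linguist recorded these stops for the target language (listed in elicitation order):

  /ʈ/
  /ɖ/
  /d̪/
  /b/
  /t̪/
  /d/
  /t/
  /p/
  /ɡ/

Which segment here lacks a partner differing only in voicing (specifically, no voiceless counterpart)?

Bilabial: /p/ ~ /b/
Dental: /t̪/ ~ /d̪/
Alveolar: /t/ ~ /d/
Retroflex: /ʈ/ ~ /ɖ/
Velar: only /ɡ/ (voiced); no voiceless partner.
So /ɡ/ is the unpaired segment.

/ɡ/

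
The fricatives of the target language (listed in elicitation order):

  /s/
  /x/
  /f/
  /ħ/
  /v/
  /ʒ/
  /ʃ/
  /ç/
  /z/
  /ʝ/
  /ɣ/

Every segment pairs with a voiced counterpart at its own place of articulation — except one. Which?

Labiodental: /f/ ~ /v/
Alveolar: /s/ ~ /z/
Postalveolar: /ʃ/ ~ /ʒ/
Palatal: /ç/ ~ /ʝ/
Velar: /x/ ~ /ɣ/
Pharyngeal: only /ħ/ (voiceless); no voiced partner.
So /ħ/ is the unpaired segment.

/ħ/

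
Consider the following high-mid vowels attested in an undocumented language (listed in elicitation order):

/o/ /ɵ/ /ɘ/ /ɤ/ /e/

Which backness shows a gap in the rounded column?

backness          unrounded  rounded 
front             e         —       
central           ɘ         ɵ       
back              ɤ         o       
Every backness has a rounded member except front, where /ø/ would be expected.

front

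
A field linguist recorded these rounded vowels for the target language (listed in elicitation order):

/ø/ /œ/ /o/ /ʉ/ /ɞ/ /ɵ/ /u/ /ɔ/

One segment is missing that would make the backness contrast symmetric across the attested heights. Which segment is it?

/y/

height            front     central   back    
high              —         ʉ         u       
high-mid          ø         ɵ         o       
low-mid           œ         ɞ         ɔ       
The high row has no front member, so the gap is the high front rounded vowel /y/.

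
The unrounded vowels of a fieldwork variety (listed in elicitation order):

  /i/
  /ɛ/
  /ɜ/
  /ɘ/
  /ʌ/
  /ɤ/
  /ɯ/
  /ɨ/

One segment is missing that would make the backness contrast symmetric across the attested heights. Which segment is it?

/e/

high: front /i/, central /ɨ/, back /ɯ/.
high-mid: front —, central /ɘ/, back /ɤ/.
low-mid: front /ɛ/, central /ɜ/, back /ʌ/.
The high-mid row has no front member, so the gap is the high-mid front unrounded vowel /e/.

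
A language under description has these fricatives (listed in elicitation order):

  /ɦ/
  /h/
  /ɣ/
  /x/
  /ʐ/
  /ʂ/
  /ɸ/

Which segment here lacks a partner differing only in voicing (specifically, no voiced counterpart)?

/ɸ/

Retroflex: /ʂ/ ~ /ʐ/
Velar: /x/ ~ /ɣ/
Glottal: /h/ ~ /ɦ/
Bilabial: only /ɸ/ (voiceless); no voiced partner.
So /ɸ/ is the unpaired segment.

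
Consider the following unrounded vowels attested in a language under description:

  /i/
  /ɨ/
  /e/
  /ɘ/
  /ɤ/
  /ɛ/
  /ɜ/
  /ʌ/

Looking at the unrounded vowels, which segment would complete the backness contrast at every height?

height            front     central   back    
high              i         ɨ         —       
high-mid          e         ɘ         ɤ       
low-mid           ɛ         ɜ         ʌ       
The high row has no back member, so the gap is the high back unrounded vowel /ɯ/.

/ɯ/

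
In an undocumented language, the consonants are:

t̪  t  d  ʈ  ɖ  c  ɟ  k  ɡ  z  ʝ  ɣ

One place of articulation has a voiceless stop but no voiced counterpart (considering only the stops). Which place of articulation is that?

place of articulation  voiceless  voiced  
dental            t̪        —       
alveolar          t         d       
retroflex         ʈ         ɖ       
palatal           c         ɟ       
velar             k         ɡ       
Every place of articulation has a voiced member except dental, where /d̪/ would be expected.

dental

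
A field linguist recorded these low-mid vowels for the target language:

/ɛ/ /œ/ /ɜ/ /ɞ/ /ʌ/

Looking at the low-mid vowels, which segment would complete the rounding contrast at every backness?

/ɔ/

front: unrounded /ɛ/, rounded /œ/.
central: unrounded /ɜ/, rounded /ɞ/.
back: unrounded /ʌ/, rounded —.
The back row has no rounded member, so the gap is the back rounded vowel /ɔ/.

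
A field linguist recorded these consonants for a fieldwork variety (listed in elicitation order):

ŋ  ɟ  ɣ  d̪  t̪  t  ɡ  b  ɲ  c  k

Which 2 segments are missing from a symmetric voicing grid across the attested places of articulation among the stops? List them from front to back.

/p/, /d/

place of articulation  voiceless  voiced  
bilabial          —         b       
dental            t̪        d̪      
alveolar          t         —       
palatal           c         ɟ       
velar             k         ɡ       
Gaps, from front to back: bilabial lacks voiceless (/p/); alveolar lacks voiced (/d/).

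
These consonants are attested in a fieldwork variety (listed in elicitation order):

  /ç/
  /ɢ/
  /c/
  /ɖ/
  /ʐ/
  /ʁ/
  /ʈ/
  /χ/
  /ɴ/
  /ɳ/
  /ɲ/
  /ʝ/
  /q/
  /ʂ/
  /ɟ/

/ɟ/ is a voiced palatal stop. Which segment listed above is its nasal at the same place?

The nasal at the same place is a palatal nasal — in this inventory, /ɲ/.

/ɲ/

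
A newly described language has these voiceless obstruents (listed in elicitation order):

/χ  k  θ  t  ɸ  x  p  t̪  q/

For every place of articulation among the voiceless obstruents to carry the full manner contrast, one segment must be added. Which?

bilabial: stop /p/, fricative /ɸ/.
dental: stop /t̪/, fricative /θ/.
alveolar: stop /t/, fricative —.
velar: stop /k/, fricative /x/.
uvular: stop /q/, fricative /χ/.
The alveolar row has no fricative member, so the gap is the alveolar fricative /s/.

/s/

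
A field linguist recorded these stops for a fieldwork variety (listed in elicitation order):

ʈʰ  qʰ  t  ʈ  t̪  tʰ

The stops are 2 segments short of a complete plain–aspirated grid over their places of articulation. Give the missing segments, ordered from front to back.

Plain: /t̪/ (dental), /t/ (alveolar), /ʈ/ (retroflex).
Aspirated: /tʰ/ (alveolar), /ʈʰ/ (retroflex), /qʰ/ (uvular).
Gaps, from front to back: dental lacks aspirated (/t̪ʰ/); uvular lacks plain (/q/).

/t̪ʰ/, /q/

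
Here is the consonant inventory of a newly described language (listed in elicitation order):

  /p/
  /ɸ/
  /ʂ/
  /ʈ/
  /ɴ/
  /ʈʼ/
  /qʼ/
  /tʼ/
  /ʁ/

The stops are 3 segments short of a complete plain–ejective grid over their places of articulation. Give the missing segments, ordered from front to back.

bilabial: plain /p/, ejective —.
alveolar: plain —, ejective /tʼ/.
retroflex: plain /ʈ/, ejective /ʈʼ/.
uvular: plain —, ejective /qʼ/.
Gaps, from front to back: bilabial lacks ejective (/pʼ/); alveolar lacks plain (/t/); uvular lacks plain (/q/).

/pʼ/, /t/, /q/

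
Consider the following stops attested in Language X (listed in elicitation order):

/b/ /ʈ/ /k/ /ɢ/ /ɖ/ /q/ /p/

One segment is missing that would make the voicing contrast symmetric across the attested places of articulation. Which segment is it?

bilabial: voiceless /p/, voiced /b/.
retroflex: voiceless /ʈ/, voiced /ɖ/.
velar: voiceless /k/, voiced —.
uvular: voiceless /q/, voiced /ɢ/.
The velar row has no voiced member, so the gap is the voiced velar stop /ɡ/.

/ɡ/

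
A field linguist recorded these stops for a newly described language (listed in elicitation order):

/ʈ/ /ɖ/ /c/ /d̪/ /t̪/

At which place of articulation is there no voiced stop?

dental: voiceless /t̪/, voiced /d̪/.
retroflex: voiceless /ʈ/, voiced /ɖ/.
palatal: voiceless /c/, voiced —.
Every place of articulation has a voiced member except palatal, where /ɟ/ would be expected.

palatal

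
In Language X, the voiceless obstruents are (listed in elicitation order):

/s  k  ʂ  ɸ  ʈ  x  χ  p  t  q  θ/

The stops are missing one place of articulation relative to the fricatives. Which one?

dental

Stop: /p/ (bilabial), /t/ (alveolar), /ʈ/ (retroflex), /k/ (velar), /q/ (uvular).
Fricative: /ɸ/ (bilabial), /θ/ (dental), /s/ (alveolar), /ʂ/ (retroflex), /x/ (velar), /χ/ (uvular).
Every place of articulation has a stop member except dental, where /t̪/ would be expected.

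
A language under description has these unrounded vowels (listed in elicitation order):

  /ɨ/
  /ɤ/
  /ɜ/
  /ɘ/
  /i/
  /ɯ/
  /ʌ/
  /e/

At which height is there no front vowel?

Front: /i/ (high), /e/ (high-mid).
Central: /ɨ/ (high), /ɘ/ (high-mid), /ɜ/ (low-mid).
Back: /ɯ/ (high), /ɤ/ (high-mid), /ʌ/ (low-mid).
Every height has a front member except low-mid, where /ɛ/ would be expected.

low-mid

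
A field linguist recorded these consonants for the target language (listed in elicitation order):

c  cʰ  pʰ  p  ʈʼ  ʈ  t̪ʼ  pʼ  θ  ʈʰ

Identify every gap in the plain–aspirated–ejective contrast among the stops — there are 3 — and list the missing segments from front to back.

/t̪/, /t̪ʰ/, /cʼ/

Plain: /p/ (bilabial), /ʈ/ (retroflex), /c/ (palatal).
Aspirated: /pʰ/ (bilabial), /ʈʰ/ (retroflex), /cʰ/ (palatal).
Ejective: /pʼ/ (bilabial), /t̪ʼ/ (dental), /ʈʼ/ (retroflex).
Gaps, from front to back: dental lacks plain (/t̪/); dental lacks aspirated (/t̪ʰ/); palatal lacks ejective (/cʼ/).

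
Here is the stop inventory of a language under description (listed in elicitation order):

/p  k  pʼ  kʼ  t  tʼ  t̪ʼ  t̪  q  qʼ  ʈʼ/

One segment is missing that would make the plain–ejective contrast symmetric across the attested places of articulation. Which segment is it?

place of articulation  plain     ejective
bilabial          p         pʼ      
dental            t̪        t̪ʼ     
alveolar          t         tʼ      
retroflex         —         ʈʼ      
velar             k         kʼ      
uvular            q         qʼ      
The retroflex row has no plain member, so the gap is the plain retroflex stop /ʈ/.

/ʈ/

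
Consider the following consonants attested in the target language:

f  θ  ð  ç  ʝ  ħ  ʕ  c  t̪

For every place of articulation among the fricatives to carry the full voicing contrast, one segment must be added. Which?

/v/

labiodental: voiceless /f/, voiced —.
dental: voiceless /θ/, voiced /ð/.
palatal: voiceless /ç/, voiced /ʝ/.
pharyngeal: voiceless /ħ/, voiced /ʕ/.
The labiodental row has no voiced member, so the gap is the voiced labiodental fricative /v/.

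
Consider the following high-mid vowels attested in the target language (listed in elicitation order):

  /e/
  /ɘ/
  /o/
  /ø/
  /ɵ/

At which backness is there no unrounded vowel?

backness          unrounded  rounded 
front             e         ø       
central           ɘ         ɵ       
back              —         o       
Every backness has an unrounded member except back, where /ɤ/ would be expected.

back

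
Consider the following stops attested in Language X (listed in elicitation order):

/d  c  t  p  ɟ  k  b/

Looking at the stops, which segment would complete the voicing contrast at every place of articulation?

Voiceless: /p/ (bilabial), /t/ (alveolar), /c/ (palatal), /k/ (velar).
Voiced: /b/ (bilabial), /d/ (alveolar), /ɟ/ (palatal).
The velar row has no voiced member, so the gap is the voiced velar stop /ɡ/.

/ɡ/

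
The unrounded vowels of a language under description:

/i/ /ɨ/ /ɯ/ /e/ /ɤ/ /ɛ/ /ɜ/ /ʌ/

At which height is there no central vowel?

height            front     central   back    
high              i         ɨ         ɯ       
high-mid          e         —         ɤ       
low-mid           ɛ         ɜ         ʌ       
Every height has a central member except high-mid, where /ɘ/ would be expected.

high-mid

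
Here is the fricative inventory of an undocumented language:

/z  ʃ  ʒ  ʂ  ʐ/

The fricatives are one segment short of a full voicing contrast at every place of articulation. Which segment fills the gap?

/s/

alveolar: voiceless —, voiced /z/.
postalveolar: voiceless /ʃ/, voiced /ʒ/.
retroflex: voiceless /ʂ/, voiced /ʐ/.
The alveolar row has no voiceless member, so the gap is the voiceless alveolar fricative /s/.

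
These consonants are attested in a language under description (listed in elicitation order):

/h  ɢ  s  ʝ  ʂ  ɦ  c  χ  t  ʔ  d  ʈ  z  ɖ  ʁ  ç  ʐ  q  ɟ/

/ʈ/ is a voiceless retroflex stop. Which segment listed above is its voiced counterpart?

The voiced counterpart is a voiced retroflex stop — in this inventory, /ɖ/.

/ɖ/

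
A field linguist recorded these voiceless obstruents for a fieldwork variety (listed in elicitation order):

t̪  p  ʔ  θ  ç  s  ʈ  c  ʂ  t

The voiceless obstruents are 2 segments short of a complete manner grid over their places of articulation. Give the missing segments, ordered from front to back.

Stop: /p/ (bilabial), /t̪/ (dental), /t/ (alveolar), /ʈ/ (retroflex), /c/ (palatal), /ʔ/ (glottal).
Fricative: /θ/ (dental), /s/ (alveolar), /ʂ/ (retroflex), /ç/ (palatal).
Gaps, from front to back: bilabial lacks fricative (/ɸ/); glottal lacks fricative (/h/).

/ɸ/, /h/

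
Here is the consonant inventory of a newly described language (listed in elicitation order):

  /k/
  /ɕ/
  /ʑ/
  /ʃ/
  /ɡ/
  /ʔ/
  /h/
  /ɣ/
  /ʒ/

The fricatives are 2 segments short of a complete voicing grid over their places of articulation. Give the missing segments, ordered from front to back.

postalveolar: voiceless /ʃ/, voiced /ʒ/.
alveolo-palatal: voiceless /ɕ/, voiced /ʑ/.
velar: voiceless —, voiced /ɣ/.
glottal: voiceless /h/, voiced —.
Gaps, from front to back: velar lacks voiceless (/x/); glottal lacks voiced (/ɦ/).

/x/, /ɦ/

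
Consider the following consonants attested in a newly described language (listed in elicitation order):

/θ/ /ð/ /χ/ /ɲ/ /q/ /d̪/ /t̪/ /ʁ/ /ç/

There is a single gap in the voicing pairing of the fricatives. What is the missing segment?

/ʝ/

dental: voiceless /θ/, voiced /ð/.
palatal: voiceless /ç/, voiced —.
uvular: voiceless /χ/, voiced /ʁ/.
The palatal row has no voiced member, so the gap is the voiced palatal fricative /ʝ/.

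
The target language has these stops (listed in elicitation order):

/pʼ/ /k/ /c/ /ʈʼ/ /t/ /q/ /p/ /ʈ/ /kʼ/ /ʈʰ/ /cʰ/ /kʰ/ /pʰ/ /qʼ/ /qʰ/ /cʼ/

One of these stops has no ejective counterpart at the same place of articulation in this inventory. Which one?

/t/

Bilabial: /p/ ~ /pʰ/ ~ /pʼ/
Retroflex: /ʈ/ ~ /ʈʰ/ ~ /ʈʼ/
Palatal: /c/ ~ /cʰ/ ~ /cʼ/
Velar: /k/ ~ /kʰ/ ~ /kʼ/
Uvular: /q/ ~ /qʰ/ ~ /qʼ/
Alveolar: only /t/ (plain); no ejective partner.
So /t/ is the unpaired segment.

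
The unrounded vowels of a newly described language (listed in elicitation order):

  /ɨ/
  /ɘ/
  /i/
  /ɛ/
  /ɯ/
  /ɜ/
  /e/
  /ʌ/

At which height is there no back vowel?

high-mid

high: front /i/, central /ɨ/, back /ɯ/.
high-mid: front /e/, central /ɘ/, back —.
low-mid: front /ɛ/, central /ɜ/, back /ʌ/.
Every height has a back member except high-mid, where /ɤ/ would be expected.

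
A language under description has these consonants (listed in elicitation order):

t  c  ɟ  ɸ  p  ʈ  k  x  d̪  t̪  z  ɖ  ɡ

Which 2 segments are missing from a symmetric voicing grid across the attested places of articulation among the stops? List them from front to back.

/b/, /d/

Voiceless: /p/ (bilabial), /t̪/ (dental), /t/ (alveolar), /ʈ/ (retroflex), /c/ (palatal), /k/ (velar).
Voiced: /d̪/ (dental), /ɖ/ (retroflex), /ɟ/ (palatal), /ɡ/ (velar).
Gaps, from front to back: bilabial lacks voiced (/b/); alveolar lacks voiced (/d/).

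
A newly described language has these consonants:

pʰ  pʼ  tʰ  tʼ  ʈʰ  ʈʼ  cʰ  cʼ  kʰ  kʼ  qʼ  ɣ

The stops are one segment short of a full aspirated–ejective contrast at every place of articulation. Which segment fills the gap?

/qʰ/

Aspirated: /pʰ/ (bilabial), /tʰ/ (alveolar), /ʈʰ/ (retroflex), /cʰ/ (palatal), /kʰ/ (velar).
Ejective: /pʼ/ (bilabial), /tʼ/ (alveolar), /ʈʼ/ (retroflex), /cʼ/ (palatal), /kʼ/ (velar), /qʼ/ (uvular).
The uvular row has no aspirated member, so the gap is the aspirated uvular stop /qʰ/.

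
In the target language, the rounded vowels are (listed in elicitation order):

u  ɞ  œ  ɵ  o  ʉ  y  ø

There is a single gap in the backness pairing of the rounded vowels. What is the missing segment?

height            front     central   back    
high              y         ʉ         u       
high-mid          ø         ɵ         o       
low-mid           œ         ɞ         —       
The low-mid row has no back member, so the gap is the low-mid back rounded vowel /ɔ/.

/ɔ/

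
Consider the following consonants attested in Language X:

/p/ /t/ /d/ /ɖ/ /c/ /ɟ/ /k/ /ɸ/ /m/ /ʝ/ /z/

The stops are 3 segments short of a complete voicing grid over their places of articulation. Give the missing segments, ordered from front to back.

/b/, /ʈ/, /ɡ/

place of articulation  voiceless  voiced  
bilabial          p         —       
alveolar          t         d       
retroflex         —         ɖ       
palatal           c         ɟ       
velar             k         —       
Gaps, from front to back: bilabial lacks voiced (/b/); retroflex lacks voiceless (/ʈ/); velar lacks voiced (/ɡ/).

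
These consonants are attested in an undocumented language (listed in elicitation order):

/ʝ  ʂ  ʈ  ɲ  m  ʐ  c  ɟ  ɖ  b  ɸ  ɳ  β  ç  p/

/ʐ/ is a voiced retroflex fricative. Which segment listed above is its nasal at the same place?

The nasal at the same place is a retroflex nasal — in this inventory, /ɳ/.

/ɳ/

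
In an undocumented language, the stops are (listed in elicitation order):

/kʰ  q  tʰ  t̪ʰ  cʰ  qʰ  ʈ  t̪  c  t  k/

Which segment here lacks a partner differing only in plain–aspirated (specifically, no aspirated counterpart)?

Dental: /t̪/ ~ /t̪ʰ/
Alveolar: /t/ ~ /tʰ/
Palatal: /c/ ~ /cʰ/
Velar: /k/ ~ /kʰ/
Uvular: /q/ ~ /qʰ/
Retroflex: only /ʈ/ (plain); no aspirated partner.
So /ʈ/ is the unpaired segment.

/ʈ/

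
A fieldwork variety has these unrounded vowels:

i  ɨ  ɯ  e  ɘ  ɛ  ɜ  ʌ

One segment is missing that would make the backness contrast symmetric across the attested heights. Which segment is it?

/ɤ/

high: front /i/, central /ɨ/, back /ɯ/.
high-mid: front /e/, central /ɘ/, back —.
low-mid: front /ɛ/, central /ɜ/, back /ʌ/.
The high-mid row has no back member, so the gap is the high-mid back unrounded vowel /ɤ/.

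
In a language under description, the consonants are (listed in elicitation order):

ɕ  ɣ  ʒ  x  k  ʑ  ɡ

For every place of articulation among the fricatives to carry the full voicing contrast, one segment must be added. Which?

Voiceless: /ɕ/ (alveolo-palatal), /x/ (velar).
Voiced: /ʒ/ (postalveolar), /ʑ/ (alveolo-palatal), /ɣ/ (velar).
The postalveolar row has no voiceless member, so the gap is the voiceless postalveolar fricative /ʃ/.

/ʃ/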